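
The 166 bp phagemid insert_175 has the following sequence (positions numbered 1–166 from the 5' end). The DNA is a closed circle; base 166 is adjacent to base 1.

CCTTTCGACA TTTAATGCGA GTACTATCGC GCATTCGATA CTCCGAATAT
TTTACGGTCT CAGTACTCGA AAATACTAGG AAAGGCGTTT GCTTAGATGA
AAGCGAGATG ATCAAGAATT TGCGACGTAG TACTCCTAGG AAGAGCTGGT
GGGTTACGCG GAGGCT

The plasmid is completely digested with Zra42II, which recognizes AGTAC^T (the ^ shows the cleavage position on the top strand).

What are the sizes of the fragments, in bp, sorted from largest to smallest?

Zra42II sites (AGTACT) start at positions 20, 62, 129.
Zra42II cuts after base 5 of each site (before the last base), so after positions 24, 66, 133.
Circular molecule, 3 cuts → 3 fragments:
  25–66 → 42 bp
  67–133 → 67 bp
  134–166 then 1–24 → 33 + 24 = 57 bp
Sorted largest to smallest: 67, 57, 42 bp.

67, 57, 42 bp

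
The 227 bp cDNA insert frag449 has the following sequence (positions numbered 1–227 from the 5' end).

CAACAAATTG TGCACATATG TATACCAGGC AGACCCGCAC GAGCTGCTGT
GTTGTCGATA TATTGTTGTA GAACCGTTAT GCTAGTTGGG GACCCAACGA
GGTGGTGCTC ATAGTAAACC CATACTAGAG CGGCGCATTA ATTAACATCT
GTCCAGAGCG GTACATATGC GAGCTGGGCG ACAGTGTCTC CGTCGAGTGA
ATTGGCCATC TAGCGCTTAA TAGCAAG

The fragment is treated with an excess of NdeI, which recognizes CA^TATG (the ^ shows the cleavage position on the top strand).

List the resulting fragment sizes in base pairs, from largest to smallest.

NdeI sites (CATATG) start at positions 15, 164.
NdeI cuts after base 2 of each site, so after positions 16, 165.
Linear molecule, 2 cuts → 3 fragments:
  1–16 → 16 bp
  17–165 → 149 bp
  166–227 → 62 bp
Sorted largest to smallest: 149, 62, 16 bp.

149, 62, 16 bp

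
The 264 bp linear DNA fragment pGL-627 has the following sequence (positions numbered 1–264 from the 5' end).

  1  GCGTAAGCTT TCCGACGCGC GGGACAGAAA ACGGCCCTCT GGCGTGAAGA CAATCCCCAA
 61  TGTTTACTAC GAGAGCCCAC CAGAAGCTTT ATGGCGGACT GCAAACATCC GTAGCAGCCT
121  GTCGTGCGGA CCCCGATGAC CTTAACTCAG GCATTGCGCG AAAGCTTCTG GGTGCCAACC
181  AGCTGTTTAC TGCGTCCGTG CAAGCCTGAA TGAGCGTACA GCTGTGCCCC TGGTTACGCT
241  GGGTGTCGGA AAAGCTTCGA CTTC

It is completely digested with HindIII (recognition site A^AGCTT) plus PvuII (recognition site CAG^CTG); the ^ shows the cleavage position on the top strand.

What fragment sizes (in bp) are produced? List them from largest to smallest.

79, 78, 39, 31, 20, 12, 5 bp

HindIII sites (AAGCTT) start at positions 5, 84, 162, 252.
HindIII cuts after the first base of each site, so after positions 5, 84, 162, 252.
PvuII sites (CAGCTG) start at positions 180, 219.
PvuII cuts after base 3 of each site, so after positions 182, 221.
Combined cut positions: 5, 84, 162, 182, 221, 252.
Linear molecule, 6 cuts → 7 fragments:
  1–5 → 5 bp
  6–84 → 79 bp
  85–162 → 78 bp
  163–182 → 20 bp
  183–221 → 39 bp
  222–252 → 31 bp
  253–264 → 12 bp
Sorted largest to smallest: 79, 78, 39, 31, 20, 12, 5 bp.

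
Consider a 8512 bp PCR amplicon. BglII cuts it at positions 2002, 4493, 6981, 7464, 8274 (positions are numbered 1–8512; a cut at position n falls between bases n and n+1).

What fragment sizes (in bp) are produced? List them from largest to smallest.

2491, 2488, 2002, 810, 483, 238 bp

Linear molecule, 5 cuts → 6 fragments:
  2002 − 0 = 2002 bp
  4493 − 2002 = 2491 bp
  6981 − 4493 = 2488 bp
  7464 − 6981 = 483 bp
  8274 − 7464 = 810 bp
  8512 − 8274 = 238 bp
Sorted largest to smallest: 2491, 2488, 2002, 810, 483, 238 bp.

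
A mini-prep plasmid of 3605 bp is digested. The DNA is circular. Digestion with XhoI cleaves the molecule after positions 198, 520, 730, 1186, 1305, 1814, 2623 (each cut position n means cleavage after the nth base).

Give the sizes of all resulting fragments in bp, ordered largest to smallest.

Circular molecule, 7 cuts → 7 fragments:
  520 − 198 = 322 bp
  730 − 520 = 210 bp
  1186 − 730 = 456 bp
  1305 − 1186 = 119 bp
  1814 − 1305 = 509 bp
  2623 − 1814 = 809 bp
  wrap: 3605 − 2623 + 198 = 1180 bp
Sorted largest to smallest: 1180, 809, 509, 456, 322, 210, 119 bp.

1180, 809, 509, 456, 322, 210, 119 bp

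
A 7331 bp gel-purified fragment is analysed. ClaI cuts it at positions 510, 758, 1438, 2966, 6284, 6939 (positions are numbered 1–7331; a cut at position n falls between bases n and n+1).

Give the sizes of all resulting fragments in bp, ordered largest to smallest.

Linear molecule, 6 cuts → 7 fragments:
  510 − 0 = 510 bp
  758 − 510 = 248 bp
  1438 − 758 = 680 bp
  2966 − 1438 = 1528 bp
  6284 − 2966 = 3318 bp
  6939 − 6284 = 655 bp
  7331 − 6939 = 392 bp
Sorted largest to smallest: 3318, 1528, 680, 655, 510, 392, 248 bp.

3318, 1528, 680, 655, 510, 392, 248 bp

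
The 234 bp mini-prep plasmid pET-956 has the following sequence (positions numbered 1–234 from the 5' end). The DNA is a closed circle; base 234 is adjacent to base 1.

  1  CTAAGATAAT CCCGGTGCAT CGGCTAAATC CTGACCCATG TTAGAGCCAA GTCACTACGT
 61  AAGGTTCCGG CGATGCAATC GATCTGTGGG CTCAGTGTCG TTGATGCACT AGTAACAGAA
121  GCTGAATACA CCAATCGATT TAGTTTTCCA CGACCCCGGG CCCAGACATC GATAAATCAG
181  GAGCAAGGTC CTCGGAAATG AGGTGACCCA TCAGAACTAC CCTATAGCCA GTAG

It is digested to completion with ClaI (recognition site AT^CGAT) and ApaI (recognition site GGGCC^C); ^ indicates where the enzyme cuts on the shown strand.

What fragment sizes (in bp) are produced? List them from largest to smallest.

144, 56, 27, 7 bp

ClaI sites (ATCGAT) start at positions 78, 134, 168.
ClaI cuts after base 2 of each site, so after positions 79, 135, 169.
The ApaI site (GGGCCC) starts at position 158.
ApaI cuts after base 5 of each site (before the last base), so after position 162.
Combined cut positions: 79, 135, 162, 169.
Circular molecule, 4 cuts → 4 fragments:
  80–135 → 56 bp
  136–162 → 27 bp
  163–169 → 7 bp
  170–234 then 1–79 → 65 + 79 = 144 bp
Sorted largest to smallest: 144, 56, 27, 7 bp.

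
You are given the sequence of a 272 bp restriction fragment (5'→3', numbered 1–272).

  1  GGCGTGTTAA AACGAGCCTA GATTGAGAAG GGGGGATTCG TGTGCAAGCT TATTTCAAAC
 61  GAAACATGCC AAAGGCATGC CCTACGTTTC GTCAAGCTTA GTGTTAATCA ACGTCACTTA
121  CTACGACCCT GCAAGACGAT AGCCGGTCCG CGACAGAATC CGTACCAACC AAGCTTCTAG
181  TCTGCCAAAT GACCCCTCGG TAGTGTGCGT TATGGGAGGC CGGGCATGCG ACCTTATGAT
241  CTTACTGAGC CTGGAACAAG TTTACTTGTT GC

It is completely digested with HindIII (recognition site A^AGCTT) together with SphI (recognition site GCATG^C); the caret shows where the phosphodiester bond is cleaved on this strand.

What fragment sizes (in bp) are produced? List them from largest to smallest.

77, 57, 46, 44, 33, 15 bp

HindIII sites (AAGCTT) start at positions 46, 94, 171.
HindIII cuts after the first base of each site, so after positions 46, 94, 171.
SphI sites (GCATGC) start at positions 75, 224.
SphI cuts after base 5 of each site (before the last base), so after positions 79, 228.
Combined cut positions: 46, 79, 94, 171, 228.
Linear molecule, 5 cuts → 6 fragments:
  1–46 → 46 bp
  47–79 → 33 bp
  80–94 → 15 bp
  95–171 → 77 bp
  172–228 → 57 bp
  229–272 → 44 bp
Sorted largest to smallest: 77, 57, 46, 44, 33, 15 bp.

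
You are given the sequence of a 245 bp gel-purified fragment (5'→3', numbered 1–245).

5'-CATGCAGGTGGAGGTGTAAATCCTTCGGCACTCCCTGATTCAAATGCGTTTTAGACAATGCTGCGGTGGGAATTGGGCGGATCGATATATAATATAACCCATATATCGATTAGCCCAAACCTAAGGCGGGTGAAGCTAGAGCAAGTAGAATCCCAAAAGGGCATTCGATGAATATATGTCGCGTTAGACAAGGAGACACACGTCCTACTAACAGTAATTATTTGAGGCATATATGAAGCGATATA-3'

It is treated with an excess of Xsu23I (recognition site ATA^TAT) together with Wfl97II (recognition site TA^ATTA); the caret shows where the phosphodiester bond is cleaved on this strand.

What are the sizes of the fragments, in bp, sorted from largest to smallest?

Xsu23I sites (ATATAT) start at positions 85, 101, 172, 229.
Xsu23I cuts after base 3 of each site, so after positions 87, 103, 174, 231.
The Wfl97II site (TAATTA) starts at position 215.
Wfl97II cuts after base 2 of each site, so after position 216.
Combined cut positions: 87, 103, 174, 216, 231.
Linear molecule, 5 cuts → 6 fragments:
  1–87 → 87 bp
  88–103 → 16 bp
  104–174 → 71 bp
  175–216 → 42 bp
  217–231 → 15 bp
  232–245 → 14 bp
Sorted largest to smallest: 87, 71, 42, 16, 15, 14 bp.

87, 71, 42, 16, 15, 14 bp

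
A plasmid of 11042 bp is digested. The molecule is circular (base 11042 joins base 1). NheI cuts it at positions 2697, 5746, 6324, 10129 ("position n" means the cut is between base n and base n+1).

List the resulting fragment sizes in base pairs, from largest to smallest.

3805, 3610, 3049, 578 bp

Circular molecule, 4 cuts → 4 fragments:
  5746 − 2697 = 3049 bp
  6324 − 5746 = 578 bp
  10129 − 6324 = 3805 bp
  wrap: 11042 − 10129 + 2697 = 3610 bp
Sorted largest to smallest: 3805, 3610, 3049, 578 bp.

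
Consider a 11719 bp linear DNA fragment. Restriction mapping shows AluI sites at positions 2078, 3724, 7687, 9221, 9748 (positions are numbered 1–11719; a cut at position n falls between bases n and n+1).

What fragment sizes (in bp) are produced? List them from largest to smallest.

3963, 2078, 1971, 1646, 1534, 527 bp

Linear molecule, 5 cuts → 6 fragments:
  2078 − 0 = 2078 bp
  3724 − 2078 = 1646 bp
  7687 − 3724 = 3963 bp
  9221 − 7687 = 1534 bp
  9748 − 9221 = 527 bp
  11719 − 9748 = 1971 bp
Sorted largest to smallest: 3963, 2078, 1971, 1646, 1534, 527 bp.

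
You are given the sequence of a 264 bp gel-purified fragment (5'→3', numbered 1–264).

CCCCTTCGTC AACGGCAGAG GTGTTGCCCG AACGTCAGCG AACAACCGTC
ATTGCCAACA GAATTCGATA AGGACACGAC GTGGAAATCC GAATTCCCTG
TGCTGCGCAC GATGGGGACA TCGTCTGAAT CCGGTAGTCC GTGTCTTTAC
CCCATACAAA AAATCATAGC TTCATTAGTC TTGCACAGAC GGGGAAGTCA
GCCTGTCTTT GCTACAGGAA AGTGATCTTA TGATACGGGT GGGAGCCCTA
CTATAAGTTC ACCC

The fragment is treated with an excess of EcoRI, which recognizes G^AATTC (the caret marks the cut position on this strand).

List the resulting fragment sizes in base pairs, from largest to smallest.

173, 61, 30 bp

EcoRI sites (GAATTC) start at positions 61, 91.
EcoRI cuts after the first base of each site, so after positions 61, 91.
Linear molecule, 2 cuts → 3 fragments:
  1–61 → 61 bp
  62–91 → 30 bp
  92–264 → 173 bp
Sorted largest to smallest: 173, 61, 30 bp.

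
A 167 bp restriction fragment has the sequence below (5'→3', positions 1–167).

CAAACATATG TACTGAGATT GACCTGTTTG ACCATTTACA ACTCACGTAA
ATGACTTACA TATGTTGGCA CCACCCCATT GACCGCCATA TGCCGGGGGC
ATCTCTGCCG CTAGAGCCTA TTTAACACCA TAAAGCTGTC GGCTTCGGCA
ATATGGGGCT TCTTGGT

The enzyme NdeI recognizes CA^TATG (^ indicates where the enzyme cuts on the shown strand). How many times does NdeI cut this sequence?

CATATG occurs starting at positions 5, 59, 87.
NdeI cuts at 3 sites.

3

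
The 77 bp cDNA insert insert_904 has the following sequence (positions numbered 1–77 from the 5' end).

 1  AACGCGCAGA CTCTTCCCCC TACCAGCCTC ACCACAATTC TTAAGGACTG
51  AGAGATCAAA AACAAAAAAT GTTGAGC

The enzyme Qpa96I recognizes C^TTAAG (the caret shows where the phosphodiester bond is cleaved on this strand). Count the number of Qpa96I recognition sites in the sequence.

1

CTTAAG occurs starting at position 40.
Qpa96I cuts at 1 site.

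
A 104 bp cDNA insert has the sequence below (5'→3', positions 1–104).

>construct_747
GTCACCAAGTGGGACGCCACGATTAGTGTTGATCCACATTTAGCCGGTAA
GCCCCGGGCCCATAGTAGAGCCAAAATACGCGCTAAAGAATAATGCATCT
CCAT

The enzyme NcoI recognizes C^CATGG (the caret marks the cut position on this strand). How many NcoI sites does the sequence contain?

No occurrence of CCATGG is present in the sequence.
NcoI does not cut: 0 sites.

0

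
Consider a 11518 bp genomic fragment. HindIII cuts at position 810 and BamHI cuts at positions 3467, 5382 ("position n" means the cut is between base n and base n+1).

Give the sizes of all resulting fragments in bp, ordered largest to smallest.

6136, 2657, 1915, 810 bp

Combined cut positions (sorted): 810, 3467, 5382.
Linear molecule, 3 cuts → 4 fragments:
  810 − 0 = 810 bp
  3467 − 810 = 2657 bp
  5382 − 3467 = 1915 bp
  11518 − 5382 = 6136 bp
Sorted largest to smallest: 6136, 2657, 1915, 810 bp.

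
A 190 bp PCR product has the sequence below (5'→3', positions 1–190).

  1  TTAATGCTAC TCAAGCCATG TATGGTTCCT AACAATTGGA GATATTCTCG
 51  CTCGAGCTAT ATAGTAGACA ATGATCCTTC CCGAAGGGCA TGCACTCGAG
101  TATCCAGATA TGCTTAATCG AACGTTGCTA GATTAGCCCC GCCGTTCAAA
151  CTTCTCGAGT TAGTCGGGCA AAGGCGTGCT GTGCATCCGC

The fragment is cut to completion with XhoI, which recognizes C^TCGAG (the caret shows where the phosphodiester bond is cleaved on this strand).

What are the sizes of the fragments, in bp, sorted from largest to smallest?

59, 51, 44, 36 bp

XhoI sites (CTCGAG) start at positions 51, 95, 154.
XhoI cuts after the first base of each site, so after positions 51, 95, 154.
Linear molecule, 3 cuts → 4 fragments:
  1–51 → 51 bp
  52–95 → 44 bp
  96–154 → 59 bp
  155–190 → 36 bp
Sorted largest to smallest: 59, 51, 44, 36 bp.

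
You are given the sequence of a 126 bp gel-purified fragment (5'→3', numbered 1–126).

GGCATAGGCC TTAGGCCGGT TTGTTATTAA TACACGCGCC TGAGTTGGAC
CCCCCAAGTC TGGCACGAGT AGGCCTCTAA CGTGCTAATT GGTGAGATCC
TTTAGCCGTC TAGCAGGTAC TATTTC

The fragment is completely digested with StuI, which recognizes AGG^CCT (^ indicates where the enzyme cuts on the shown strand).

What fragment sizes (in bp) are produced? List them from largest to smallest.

65, 53, 8 bp

StuI sites (AGGCCT) start at positions 6, 71.
StuI cuts after base 3 of each site, so after positions 8, 73.
Linear molecule, 2 cuts → 3 fragments:
  1–8 → 8 bp
  9–73 → 65 bp
  74–126 → 53 bp
Sorted largest to smallest: 65, 53, 8 bp.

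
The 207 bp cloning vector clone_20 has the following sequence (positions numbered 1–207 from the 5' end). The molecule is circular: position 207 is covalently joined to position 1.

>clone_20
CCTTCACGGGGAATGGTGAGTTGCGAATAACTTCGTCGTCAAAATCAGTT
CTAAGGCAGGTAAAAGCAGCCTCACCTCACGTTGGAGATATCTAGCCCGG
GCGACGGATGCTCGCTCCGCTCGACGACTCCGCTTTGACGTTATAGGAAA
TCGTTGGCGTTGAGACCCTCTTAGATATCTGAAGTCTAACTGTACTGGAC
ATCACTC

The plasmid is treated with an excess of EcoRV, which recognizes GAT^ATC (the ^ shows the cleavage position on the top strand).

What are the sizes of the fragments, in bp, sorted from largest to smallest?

EcoRV sites (GATATC) start at positions 87, 174.
EcoRV cuts after base 3 of each site, so after positions 89, 176.
Circular molecule, 2 cuts → 2 fragments:
  90–176 → 87 bp
  177–207 then 1–89 → 31 + 89 = 120 bp
Sorted largest to smallest: 120, 87 bp.

120, 87 bp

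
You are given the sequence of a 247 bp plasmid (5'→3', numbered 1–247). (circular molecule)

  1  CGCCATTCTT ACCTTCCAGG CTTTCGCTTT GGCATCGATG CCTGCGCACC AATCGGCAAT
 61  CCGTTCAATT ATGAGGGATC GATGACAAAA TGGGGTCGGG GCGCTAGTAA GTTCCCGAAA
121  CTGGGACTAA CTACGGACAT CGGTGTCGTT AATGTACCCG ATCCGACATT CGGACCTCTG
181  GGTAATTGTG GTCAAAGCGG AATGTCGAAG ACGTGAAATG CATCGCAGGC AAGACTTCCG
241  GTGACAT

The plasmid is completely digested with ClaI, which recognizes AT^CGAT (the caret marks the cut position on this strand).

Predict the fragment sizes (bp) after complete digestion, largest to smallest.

ClaI sites (ATCGAT) start at positions 34, 78.
ClaI cuts after base 2 of each site, so after positions 35, 79.
Circular molecule, 2 cuts → 2 fragments:
  36–79 → 44 bp
  80–247 then 1–35 → 168 + 35 = 203 bp
Sorted largest to smallest: 203, 44 bp.

203, 44 bp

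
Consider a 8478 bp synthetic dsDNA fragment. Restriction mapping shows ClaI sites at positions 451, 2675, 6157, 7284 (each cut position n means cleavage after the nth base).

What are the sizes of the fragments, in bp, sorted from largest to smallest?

Linear molecule, 4 cuts → 5 fragments:
  451 − 0 = 451 bp
  2675 − 451 = 2224 bp
  6157 − 2675 = 3482 bp
  7284 − 6157 = 1127 bp
  8478 − 7284 = 1194 bp
Sorted largest to smallest: 3482, 2224, 1194, 1127, 451 bp.

3482, 2224, 1194, 1127, 451 bp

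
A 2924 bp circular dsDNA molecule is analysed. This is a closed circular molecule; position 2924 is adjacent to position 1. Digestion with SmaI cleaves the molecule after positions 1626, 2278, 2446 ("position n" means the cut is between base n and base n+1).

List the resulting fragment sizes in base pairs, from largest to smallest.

2104, 652, 168 bp

Circular molecule, 3 cuts → 3 fragments:
  2278 − 1626 = 652 bp
  2446 − 2278 = 168 bp
  wrap: 2924 − 2446 + 1626 = 2104 bp
Sorted largest to smallest: 2104, 652, 168 bp.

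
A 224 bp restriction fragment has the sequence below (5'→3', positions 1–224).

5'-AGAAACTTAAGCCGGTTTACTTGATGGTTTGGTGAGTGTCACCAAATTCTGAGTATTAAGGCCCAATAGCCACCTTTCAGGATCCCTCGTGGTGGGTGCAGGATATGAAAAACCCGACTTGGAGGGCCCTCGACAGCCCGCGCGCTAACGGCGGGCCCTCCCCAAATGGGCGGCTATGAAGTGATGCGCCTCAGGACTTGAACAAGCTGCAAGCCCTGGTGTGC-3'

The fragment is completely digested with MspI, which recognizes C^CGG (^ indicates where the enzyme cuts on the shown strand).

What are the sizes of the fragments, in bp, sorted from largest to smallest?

212, 12 bp

The MspI site (CCGG) starts at position 12.
MspI cuts after the first base of each site, so after position 12.
Linear molecule, 1 cut → 2 fragments:
  1–12 → 12 bp
  13–224 → 212 bp
Sorted largest to smallest: 212, 12 bp.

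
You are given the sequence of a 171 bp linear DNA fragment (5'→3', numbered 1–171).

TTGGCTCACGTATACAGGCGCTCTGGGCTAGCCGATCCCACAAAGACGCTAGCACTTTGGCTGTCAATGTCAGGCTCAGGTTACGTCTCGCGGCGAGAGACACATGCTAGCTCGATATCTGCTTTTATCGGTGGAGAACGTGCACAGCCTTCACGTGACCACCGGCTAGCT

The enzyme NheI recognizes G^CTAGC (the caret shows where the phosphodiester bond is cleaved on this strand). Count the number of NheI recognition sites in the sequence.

4

GCTAGC occurs starting at positions 27, 48, 106, 165.
NheI cuts at 4 sites.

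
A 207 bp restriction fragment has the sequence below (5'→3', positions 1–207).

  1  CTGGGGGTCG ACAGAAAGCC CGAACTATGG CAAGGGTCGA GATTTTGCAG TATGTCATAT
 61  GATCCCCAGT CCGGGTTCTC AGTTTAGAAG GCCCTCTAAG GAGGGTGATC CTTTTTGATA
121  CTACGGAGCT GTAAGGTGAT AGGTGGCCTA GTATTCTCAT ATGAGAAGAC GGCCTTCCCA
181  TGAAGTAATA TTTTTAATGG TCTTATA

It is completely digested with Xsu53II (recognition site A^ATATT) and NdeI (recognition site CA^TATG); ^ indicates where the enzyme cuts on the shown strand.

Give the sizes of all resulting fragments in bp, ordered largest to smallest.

102, 57, 28, 20 bp

The Xsu53II site (AATATT) starts at position 187.
Xsu53II cuts after the first base of each site, so after position 187.
NdeI sites (CATATG) start at positions 56, 158.
NdeI cuts after base 2 of each site, so after positions 57, 159.
Combined cut positions: 57, 159, 187.
Linear molecule, 3 cuts → 4 fragments:
  1–57 → 57 bp
  58–159 → 102 bp
  160–187 → 28 bp
  188–207 → 20 bp
Sorted largest to smallest: 102, 57, 28, 20 bp.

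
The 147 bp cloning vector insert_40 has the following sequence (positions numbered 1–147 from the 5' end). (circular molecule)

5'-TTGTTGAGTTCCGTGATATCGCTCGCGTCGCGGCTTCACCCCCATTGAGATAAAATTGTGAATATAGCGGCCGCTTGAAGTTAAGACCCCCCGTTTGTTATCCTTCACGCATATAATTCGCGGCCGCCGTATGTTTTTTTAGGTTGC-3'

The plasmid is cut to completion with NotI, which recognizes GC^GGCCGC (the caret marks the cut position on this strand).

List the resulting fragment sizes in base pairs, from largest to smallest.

NotI sites (GCGGCCGC) start at positions 67, 120.
NotI cuts after base 2 of each site, so after positions 68, 121.
Circular molecule, 2 cuts → 2 fragments:
  69–121 → 53 bp
  122–147 then 1–68 → 26 + 68 = 94 bp
Sorted largest to smallest: 94, 53 bp.

94, 53 bp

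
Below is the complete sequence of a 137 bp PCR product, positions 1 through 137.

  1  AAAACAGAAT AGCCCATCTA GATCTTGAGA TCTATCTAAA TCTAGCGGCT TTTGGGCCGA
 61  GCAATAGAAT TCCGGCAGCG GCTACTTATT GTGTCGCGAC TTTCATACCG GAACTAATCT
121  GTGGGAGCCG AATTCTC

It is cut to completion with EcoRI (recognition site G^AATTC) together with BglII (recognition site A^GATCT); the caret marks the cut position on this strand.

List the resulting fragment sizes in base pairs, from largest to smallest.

EcoRI sites (GAATTC) start at positions 67, 130.
EcoRI cuts after the first base of each site, so after positions 67, 130.
BglII sites (AGATCT) start at positions 20, 28.
BglII cuts after the first base of each site, so after positions 20, 28.
Combined cut positions: 20, 28, 67, 130.
Linear molecule, 4 cuts → 5 fragments:
  1–20 → 20 bp
  21–28 → 8 bp
  29–67 → 39 bp
  68–130 → 63 bp
  131–137 → 7 bp
Sorted largest to smallest: 63, 39, 20, 8, 7 bp.

63, 39, 20, 8, 7 bp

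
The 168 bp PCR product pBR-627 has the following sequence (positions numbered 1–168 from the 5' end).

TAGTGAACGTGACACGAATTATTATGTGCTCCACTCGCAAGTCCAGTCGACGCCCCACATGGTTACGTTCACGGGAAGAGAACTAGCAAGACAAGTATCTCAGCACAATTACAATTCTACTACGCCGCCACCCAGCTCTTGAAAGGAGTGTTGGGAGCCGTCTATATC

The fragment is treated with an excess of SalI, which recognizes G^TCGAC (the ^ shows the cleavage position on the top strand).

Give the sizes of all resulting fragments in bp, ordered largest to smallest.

122, 46 bp

The SalI site (GTCGAC) starts at position 46.
SalI cuts after the first base of each site, so after position 46.
Linear molecule, 1 cut → 2 fragments:
  1–46 → 46 bp
  47–168 → 122 bp
Sorted largest to smallest: 122, 46 bp.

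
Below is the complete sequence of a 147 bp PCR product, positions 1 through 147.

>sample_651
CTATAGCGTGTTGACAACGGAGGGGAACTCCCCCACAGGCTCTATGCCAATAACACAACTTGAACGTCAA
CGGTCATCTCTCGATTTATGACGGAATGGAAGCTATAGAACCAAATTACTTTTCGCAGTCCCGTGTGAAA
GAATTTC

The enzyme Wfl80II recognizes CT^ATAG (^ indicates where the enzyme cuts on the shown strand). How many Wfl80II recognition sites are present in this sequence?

CTATAG occurs starting at positions 1, 103.
Wfl80II cuts at 2 sites.

2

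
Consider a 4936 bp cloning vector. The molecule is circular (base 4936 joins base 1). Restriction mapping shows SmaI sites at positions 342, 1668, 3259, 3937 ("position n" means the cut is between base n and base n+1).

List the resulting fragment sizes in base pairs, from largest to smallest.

Circular molecule, 4 cuts → 4 fragments:
  1668 − 342 = 1326 bp
  3259 − 1668 = 1591 bp
  3937 − 3259 = 678 bp
  wrap: 4936 − 3937 + 342 = 1341 bp
Sorted largest to smallest: 1591, 1341, 1326, 678 bp.

1591, 1341, 1326, 678 bp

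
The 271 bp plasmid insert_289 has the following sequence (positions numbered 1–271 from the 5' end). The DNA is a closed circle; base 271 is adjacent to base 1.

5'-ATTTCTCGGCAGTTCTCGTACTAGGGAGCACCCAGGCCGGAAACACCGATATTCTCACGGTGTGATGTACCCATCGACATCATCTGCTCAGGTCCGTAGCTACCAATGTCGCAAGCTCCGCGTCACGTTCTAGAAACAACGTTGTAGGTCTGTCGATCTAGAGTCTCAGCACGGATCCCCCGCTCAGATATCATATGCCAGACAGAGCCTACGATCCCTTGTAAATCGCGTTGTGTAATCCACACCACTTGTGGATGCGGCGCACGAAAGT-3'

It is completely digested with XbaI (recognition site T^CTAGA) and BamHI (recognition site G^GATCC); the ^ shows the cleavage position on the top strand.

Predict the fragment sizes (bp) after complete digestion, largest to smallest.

227, 28, 16 bp

XbaI sites (TCTAGA) start at positions 129, 157.
XbaI cuts after the first base of each site, so after positions 129, 157.
The BamHI site (GGATCC) starts at position 173.
BamHI cuts after the first base of each site, so after position 173.
Combined cut positions: 129, 157, 173.
Circular molecule, 3 cuts → 3 fragments:
  130–157 → 28 bp
  158–173 → 16 bp
  174–271 then 1–129 → 98 + 129 = 227 bp
Sorted largest to smallest: 227, 28, 16 bp.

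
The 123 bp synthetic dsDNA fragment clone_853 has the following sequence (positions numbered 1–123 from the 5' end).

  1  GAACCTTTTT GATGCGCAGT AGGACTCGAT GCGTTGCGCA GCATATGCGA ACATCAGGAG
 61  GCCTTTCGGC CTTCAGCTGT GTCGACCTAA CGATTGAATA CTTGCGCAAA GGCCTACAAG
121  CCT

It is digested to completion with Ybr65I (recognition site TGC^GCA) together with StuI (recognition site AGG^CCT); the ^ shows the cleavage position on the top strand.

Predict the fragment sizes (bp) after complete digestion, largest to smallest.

Ybr65I sites (TGCGCA) start at positions 13, 35, 103.
Ybr65I cuts after base 3 of each site, so after positions 15, 37, 105.
StuI sites (AGGCCT) start at positions 59, 110.
StuI cuts after base 3 of each site, so after positions 61, 112.
Combined cut positions: 15, 37, 61, 105, 112.
Linear molecule, 5 cuts → 6 fragments:
  1–15 → 15 bp
  16–37 → 22 bp
  38–61 → 24 bp
  62–105 → 44 bp
  106–112 → 7 bp
  113–123 → 11 bp
Sorted largest to smallest: 44, 24, 22, 15, 11, 7 bp.

44, 24, 22, 15, 11, 7 bp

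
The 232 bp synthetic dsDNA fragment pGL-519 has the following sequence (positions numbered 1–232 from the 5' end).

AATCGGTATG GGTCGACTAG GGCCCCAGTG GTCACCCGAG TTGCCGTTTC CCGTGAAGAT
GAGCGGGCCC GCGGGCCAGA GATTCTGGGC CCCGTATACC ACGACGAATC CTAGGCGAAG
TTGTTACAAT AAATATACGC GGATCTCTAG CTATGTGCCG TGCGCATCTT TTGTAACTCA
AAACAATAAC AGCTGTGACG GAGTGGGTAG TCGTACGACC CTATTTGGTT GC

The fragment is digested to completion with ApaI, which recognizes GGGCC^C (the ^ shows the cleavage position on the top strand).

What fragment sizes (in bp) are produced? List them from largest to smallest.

ApaI sites (GGGCCC) start at positions 20, 65, 87.
ApaI cuts after base 5 of each site (before the last base), so after positions 24, 69, 91.
Linear molecule, 3 cuts → 4 fragments:
  1–24 → 24 bp
  25–69 → 45 bp
  70–91 → 22 bp
  92–232 → 141 bp
Sorted largest to smallest: 141, 45, 24, 22 bp.

141, 45, 24, 22 bp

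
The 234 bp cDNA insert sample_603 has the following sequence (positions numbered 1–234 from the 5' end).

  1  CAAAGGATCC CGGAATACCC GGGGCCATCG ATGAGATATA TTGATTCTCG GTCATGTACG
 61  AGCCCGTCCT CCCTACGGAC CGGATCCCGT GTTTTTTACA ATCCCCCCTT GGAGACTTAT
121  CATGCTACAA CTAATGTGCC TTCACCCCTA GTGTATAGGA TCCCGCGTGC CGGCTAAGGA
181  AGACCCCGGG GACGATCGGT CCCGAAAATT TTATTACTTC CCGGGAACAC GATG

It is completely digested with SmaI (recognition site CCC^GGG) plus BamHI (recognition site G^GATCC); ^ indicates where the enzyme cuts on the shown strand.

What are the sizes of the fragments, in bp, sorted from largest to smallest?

SmaI sites (CCCGGG) start at positions 18, 185, 220.
SmaI cuts after base 3 of each site, so after positions 20, 187, 222.
BamHI sites (GGATCC) start at positions 5, 82, 158.
BamHI cuts after the first base of each site, so after positions 5, 82, 158.
Combined cut positions: 5, 20, 82, 158, 187, 222.
Linear molecule, 6 cuts → 7 fragments:
  1–5 → 5 bp
  6–20 → 15 bp
  21–82 → 62 bp
  83–158 → 76 bp
  159–187 → 29 bp
  188–222 → 35 bp
  223–234 → 12 bp
Sorted largest to smallest: 76, 62, 35, 29, 15, 12, 5 bp.

76, 62, 35, 29, 15, 12, 5 bp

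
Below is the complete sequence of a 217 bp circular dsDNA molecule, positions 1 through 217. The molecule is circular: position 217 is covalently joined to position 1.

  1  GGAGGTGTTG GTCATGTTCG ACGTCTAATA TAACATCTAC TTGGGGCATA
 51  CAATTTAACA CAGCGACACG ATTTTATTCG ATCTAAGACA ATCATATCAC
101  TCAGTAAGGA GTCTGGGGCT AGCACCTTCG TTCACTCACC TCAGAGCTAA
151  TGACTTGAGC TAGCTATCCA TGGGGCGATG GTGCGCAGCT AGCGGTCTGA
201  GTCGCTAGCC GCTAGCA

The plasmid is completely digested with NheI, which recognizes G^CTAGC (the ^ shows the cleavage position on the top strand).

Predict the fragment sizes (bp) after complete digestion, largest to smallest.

124, 41, 29, 16, 7 bp

NheI sites (GCTAGC) start at positions 118, 159, 188, 204, 211.
NheI cuts after the first base of each site, so after positions 118, 159, 188, 204, 211.
Circular molecule, 5 cuts → 5 fragments:
  119–159 → 41 bp
  160–188 → 29 bp
  189–204 → 16 bp
  205–211 → 7 bp
  212–217 then 1–118 → 6 + 118 = 124 bp
Sorted largest to smallest: 124, 41, 29, 16, 7 bp.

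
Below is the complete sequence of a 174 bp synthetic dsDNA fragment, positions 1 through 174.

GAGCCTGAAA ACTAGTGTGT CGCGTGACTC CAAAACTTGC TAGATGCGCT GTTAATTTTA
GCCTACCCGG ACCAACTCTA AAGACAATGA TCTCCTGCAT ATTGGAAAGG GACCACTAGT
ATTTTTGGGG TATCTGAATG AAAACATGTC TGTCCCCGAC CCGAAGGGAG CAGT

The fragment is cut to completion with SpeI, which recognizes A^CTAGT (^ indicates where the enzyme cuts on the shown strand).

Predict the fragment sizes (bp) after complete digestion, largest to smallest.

SpeI sites (ACTAGT) start at positions 11, 115.
SpeI cuts after the first base of each site, so after positions 11, 115.
Linear molecule, 2 cuts → 3 fragments:
  1–11 → 11 bp
  12–115 → 104 bp
  116–174 → 59 bp
Sorted largest to smallest: 104, 59, 11 bp.

104, 59, 11 bp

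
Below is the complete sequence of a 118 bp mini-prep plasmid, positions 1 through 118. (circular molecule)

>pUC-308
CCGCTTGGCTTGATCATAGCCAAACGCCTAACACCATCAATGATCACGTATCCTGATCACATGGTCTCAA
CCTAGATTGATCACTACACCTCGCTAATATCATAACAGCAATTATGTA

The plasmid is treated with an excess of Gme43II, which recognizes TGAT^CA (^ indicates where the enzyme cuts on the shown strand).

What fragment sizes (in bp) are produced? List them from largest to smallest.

51, 30, 24, 13 bp

Gme43II sites (TGATCA) start at positions 11, 41, 54, 78.
Gme43II cuts after base 4 of each site, so after positions 14, 44, 57, 81.
Circular molecule, 4 cuts → 4 fragments:
  15–44 → 30 bp
  45–57 → 13 bp
  58–81 → 24 bp
  82–118 then 1–14 → 37 + 14 = 51 bp
Sorted largest to smallest: 51, 30, 24, 13 bp.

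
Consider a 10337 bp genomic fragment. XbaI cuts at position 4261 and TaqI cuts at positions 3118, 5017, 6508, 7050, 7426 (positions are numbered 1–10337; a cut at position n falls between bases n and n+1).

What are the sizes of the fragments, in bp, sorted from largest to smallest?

3118, 2911, 1491, 1143, 756, 542, 376 bp

Combined cut positions (sorted): 3118, 4261, 5017, 6508, 7050, 7426.
Linear molecule, 6 cuts → 7 fragments:
  3118 − 0 = 3118 bp
  4261 − 3118 = 1143 bp
  5017 − 4261 = 756 bp
  6508 − 5017 = 1491 bp
  7050 − 6508 = 542 bp
  7426 − 7050 = 376 bp
  10337 − 7426 = 2911 bp
Sorted largest to smallest: 3118, 2911, 1491, 1143, 756, 542, 376 bp.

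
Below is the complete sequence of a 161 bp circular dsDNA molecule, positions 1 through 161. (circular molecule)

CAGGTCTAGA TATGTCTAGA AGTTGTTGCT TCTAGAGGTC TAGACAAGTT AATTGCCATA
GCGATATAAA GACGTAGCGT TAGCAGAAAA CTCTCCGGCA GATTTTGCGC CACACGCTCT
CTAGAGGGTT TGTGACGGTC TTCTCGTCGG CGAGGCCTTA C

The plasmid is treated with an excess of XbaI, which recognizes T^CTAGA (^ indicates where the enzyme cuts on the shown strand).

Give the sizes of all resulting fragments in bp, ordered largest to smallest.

81, 46, 16, 10, 8 bp

XbaI sites (TCTAGA) start at positions 5, 15, 31, 39, 120.
XbaI cuts after the first base of each site, so after positions 5, 15, 31, 39, 120.
Circular molecule, 5 cuts → 5 fragments:
  6–15 → 10 bp
  16–31 → 16 bp
  32–39 → 8 bp
  40–120 → 81 bp
  121–161 then 1–5 → 41 + 5 = 46 bp
Sorted largest to smallest: 81, 46, 16, 10, 8 bp.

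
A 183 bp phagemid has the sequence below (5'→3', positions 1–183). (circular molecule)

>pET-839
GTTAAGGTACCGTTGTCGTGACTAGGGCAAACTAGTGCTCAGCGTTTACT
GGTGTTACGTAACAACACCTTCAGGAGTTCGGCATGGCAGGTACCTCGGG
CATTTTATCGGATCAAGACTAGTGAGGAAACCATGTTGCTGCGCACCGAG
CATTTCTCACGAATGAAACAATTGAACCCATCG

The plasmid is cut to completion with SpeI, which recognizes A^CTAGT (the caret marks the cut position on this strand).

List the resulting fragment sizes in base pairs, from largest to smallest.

SpeI sites (ACTAGT) start at positions 31, 118.
SpeI cuts after the first base of each site, so after positions 31, 118.
Circular molecule, 2 cuts → 2 fragments:
  32–118 → 87 bp
  119–183 then 1–31 → 65 + 31 = 96 bp
Sorted largest to smallest: 96, 87 bp.

96, 87 bp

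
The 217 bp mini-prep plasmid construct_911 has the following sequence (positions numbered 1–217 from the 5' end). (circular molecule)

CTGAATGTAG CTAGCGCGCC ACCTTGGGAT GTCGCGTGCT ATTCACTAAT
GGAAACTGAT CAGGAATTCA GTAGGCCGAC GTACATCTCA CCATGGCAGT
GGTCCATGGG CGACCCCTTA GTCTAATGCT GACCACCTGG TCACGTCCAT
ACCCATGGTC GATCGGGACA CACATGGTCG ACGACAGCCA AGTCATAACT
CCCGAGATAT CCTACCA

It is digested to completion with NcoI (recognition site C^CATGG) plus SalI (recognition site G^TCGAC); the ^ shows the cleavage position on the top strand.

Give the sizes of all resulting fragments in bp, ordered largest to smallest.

NcoI sites (CCATGG) start at positions 91, 104, 153.
NcoI cuts after the first base of each site, so after positions 91, 104, 153.
The SalI site (GTCGAC) starts at position 177.
SalI cuts after the first base of each site, so after position 177.
Combined cut positions: 91, 104, 153, 177.
Circular molecule, 4 cuts → 4 fragments:
  92–104 → 13 bp
  105–153 → 49 bp
  154–177 → 24 bp
  178–217 then 1–91 → 40 + 91 = 131 bp
Sorted largest to smallest: 131, 49, 24, 13 bp.

131, 49, 24, 13 bp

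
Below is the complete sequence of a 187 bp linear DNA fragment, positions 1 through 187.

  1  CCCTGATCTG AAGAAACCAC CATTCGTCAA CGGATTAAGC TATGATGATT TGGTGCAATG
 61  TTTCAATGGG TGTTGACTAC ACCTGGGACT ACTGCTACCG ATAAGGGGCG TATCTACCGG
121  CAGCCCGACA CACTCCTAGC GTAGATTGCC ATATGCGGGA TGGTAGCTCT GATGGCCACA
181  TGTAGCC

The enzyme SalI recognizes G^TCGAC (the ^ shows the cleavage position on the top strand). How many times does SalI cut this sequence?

No occurrence of GTCGAC is present in the sequence.
SalI does not cut: 0 sites.

0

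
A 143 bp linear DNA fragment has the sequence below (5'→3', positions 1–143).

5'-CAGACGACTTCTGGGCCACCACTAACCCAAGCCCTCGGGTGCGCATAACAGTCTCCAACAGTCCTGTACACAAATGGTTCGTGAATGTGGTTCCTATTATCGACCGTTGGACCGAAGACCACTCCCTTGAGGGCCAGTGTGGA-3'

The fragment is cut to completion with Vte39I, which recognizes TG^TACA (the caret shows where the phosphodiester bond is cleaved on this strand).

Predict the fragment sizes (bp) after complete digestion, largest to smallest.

77, 66 bp

The Vte39I site (TGTACA) starts at position 65.
Vte39I cuts after base 2 of each site, so after position 66.
Linear molecule, 1 cut → 2 fragments:
  1–66 → 66 bp
  67–143 → 77 bp
Sorted largest to smallest: 77, 66 bp.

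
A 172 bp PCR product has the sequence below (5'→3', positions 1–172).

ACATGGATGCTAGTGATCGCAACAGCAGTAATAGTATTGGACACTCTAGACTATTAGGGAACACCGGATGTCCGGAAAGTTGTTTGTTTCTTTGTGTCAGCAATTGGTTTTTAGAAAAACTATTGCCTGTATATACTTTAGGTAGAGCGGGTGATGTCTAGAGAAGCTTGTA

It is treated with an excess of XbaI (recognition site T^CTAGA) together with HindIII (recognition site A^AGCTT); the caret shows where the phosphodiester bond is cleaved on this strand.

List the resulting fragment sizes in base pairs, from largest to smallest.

112, 45, 8, 7 bp

XbaI sites (TCTAGA) start at positions 45, 157.
XbaI cuts after the first base of each site, so after positions 45, 157.
The HindIII site (AAGCTT) starts at position 164.
HindIII cuts after the first base of each site, so after position 164.
Combined cut positions: 45, 157, 164.
Linear molecule, 3 cuts → 4 fragments:
  1–45 → 45 bp
  46–157 → 112 bp
  158–164 → 7 bp
  165–172 → 8 bp
Sorted largest to smallest: 112, 45, 8, 7 bp.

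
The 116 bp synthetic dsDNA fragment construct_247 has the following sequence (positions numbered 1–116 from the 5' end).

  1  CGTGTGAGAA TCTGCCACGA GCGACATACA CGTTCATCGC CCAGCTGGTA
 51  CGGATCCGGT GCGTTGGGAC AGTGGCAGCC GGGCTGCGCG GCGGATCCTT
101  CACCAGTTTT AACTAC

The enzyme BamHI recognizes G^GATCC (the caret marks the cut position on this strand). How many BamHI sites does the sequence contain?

GGATCC occurs starting at positions 52, 93.
BamHI cuts at 2 sites.

2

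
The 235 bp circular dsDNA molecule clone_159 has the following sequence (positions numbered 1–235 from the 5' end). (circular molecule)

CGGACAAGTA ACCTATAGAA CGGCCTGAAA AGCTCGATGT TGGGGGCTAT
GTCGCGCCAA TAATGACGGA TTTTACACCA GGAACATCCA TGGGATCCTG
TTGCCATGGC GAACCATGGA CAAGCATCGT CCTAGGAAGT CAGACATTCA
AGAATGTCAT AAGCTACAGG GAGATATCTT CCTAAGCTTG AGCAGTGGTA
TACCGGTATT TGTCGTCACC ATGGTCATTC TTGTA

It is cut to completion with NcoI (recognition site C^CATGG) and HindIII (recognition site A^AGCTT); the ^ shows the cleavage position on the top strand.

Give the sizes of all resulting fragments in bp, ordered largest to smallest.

NcoI sites (CCATGG) start at positions 88, 104, 114, 219.
NcoI cuts after the first base of each site, so after positions 88, 104, 114, 219.
The HindIII site (AAGCTT) starts at position 184.
HindIII cuts after the first base of each site, so after position 184.
Combined cut positions: 88, 104, 114, 184, 219.
Circular molecule, 5 cuts → 5 fragments:
  89–104 → 16 bp
  105–114 → 10 bp
  115–184 → 70 bp
  185–219 → 35 bp
  220–235 then 1–88 → 16 + 88 = 104 bp
Sorted largest to smallest: 104, 70, 35, 16, 10 bp.

104, 70, 35, 16, 10 bp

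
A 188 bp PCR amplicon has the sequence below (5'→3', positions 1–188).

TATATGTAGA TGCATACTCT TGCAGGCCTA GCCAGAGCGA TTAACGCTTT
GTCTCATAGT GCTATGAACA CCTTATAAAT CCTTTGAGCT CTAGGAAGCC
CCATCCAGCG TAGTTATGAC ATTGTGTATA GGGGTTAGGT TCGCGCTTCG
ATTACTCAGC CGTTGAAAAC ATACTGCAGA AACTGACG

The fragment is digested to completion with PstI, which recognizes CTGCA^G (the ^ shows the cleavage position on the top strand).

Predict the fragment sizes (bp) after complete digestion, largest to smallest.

178, 10 bp

The PstI site (CTGCAG) starts at position 174.
PstI cuts after base 5 of each site (before the last base), so after position 178.
Linear molecule, 1 cut → 2 fragments:
  1–178 → 178 bp
  179–188 → 10 bp
Sorted largest to smallest: 178, 10 bp.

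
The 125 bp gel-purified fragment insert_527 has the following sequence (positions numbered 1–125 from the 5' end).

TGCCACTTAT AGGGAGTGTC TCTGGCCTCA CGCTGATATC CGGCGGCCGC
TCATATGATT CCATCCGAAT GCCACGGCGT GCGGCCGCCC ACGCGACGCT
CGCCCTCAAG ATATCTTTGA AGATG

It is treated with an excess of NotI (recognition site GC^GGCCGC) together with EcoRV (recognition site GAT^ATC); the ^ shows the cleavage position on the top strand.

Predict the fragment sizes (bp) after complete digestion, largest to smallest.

38, 37, 30, 13, 7 bp

NotI sites (GCGGCCGC) start at positions 43, 81.
NotI cuts after base 2 of each site, so after positions 44, 82.
EcoRV sites (GATATC) start at positions 35, 110.
EcoRV cuts after base 3 of each site, so after positions 37, 112.
Combined cut positions: 37, 44, 82, 112.
Linear molecule, 4 cuts → 5 fragments:
  1–37 → 37 bp
  38–44 → 7 bp
  45–82 → 38 bp
  83–112 → 30 bp
  113–125 → 13 bp
Sorted largest to smallest: 38, 37, 30, 13, 7 bp.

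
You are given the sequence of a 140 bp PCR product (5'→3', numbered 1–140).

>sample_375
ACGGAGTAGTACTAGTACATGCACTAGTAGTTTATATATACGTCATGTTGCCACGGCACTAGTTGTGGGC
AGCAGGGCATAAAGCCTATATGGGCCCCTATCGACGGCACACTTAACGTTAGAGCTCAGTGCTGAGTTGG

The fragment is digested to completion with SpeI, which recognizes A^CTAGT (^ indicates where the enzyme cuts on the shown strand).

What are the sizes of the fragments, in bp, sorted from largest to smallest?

SpeI sites (ACTAGT) start at positions 11, 23, 58.
SpeI cuts after the first base of each site, so after positions 11, 23, 58.
Linear molecule, 3 cuts → 4 fragments:
  1–11 → 11 bp
  12–23 → 12 bp
  24–58 → 35 bp
  59–140 → 82 bp
Sorted largest to smallest: 82, 35, 12, 11 bp.

82, 35, 12, 11 bp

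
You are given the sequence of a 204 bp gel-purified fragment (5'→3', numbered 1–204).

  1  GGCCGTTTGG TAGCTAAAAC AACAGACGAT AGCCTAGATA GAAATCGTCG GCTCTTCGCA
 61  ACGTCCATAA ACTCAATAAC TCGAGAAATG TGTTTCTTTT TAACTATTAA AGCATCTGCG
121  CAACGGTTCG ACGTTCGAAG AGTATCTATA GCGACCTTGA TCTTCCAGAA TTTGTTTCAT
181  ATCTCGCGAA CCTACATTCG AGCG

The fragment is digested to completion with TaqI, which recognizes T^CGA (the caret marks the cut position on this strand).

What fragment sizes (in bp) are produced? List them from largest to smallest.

81, 63, 47, 7, 6 bp

TaqI sites (TCGA) start at positions 81, 128, 135, 198.
TaqI cuts after the first base of each site, so after positions 81, 128, 135, 198.
Linear molecule, 4 cuts → 5 fragments:
  1–81 → 81 bp
  82–128 → 47 bp
  129–135 → 7 bp
  136–198 → 63 bp
  199–204 → 6 bp
Sorted largest to smallest: 81, 63, 47, 7, 6 bp.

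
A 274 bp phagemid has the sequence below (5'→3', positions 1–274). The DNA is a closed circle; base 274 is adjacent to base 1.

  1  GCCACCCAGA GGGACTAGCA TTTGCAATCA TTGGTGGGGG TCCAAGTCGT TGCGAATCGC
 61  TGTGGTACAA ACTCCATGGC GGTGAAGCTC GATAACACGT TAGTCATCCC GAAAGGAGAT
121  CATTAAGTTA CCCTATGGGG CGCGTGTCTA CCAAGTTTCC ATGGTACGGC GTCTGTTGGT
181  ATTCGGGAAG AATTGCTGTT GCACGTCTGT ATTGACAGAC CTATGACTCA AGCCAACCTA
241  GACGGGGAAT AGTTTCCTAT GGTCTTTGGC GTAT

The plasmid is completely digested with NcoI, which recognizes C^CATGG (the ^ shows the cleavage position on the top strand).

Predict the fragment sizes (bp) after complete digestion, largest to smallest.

NcoI sites (CCATGG) start at positions 74, 159.
NcoI cuts after the first base of each site, so after positions 74, 159.
Circular molecule, 2 cuts → 2 fragments:
  75–159 → 85 bp
  160–274 then 1–74 → 115 + 74 = 189 bp
Sorted largest to smallest: 189, 85 bp.

189, 85 bp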